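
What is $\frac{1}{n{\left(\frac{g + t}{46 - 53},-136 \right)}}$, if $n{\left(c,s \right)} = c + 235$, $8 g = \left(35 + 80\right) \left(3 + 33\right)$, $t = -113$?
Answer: $\frac{14}{2481} \approx 0.0056429$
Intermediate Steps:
$g = \frac{1035}{2}$ ($g = \frac{\left(35 + 80\right) \left(3 + 33\right)}{8} = \frac{115 \cdot 36}{8} = \frac{1}{8} \cdot 4140 = \frac{1035}{2} \approx 517.5$)
$n{\left(c,s \right)} = 235 + c$
$\frac{1}{n{\left(\frac{g + t}{46 - 53},-136 \right)}} = \frac{1}{235 + \frac{\frac{1035}{2} - 113}{46 - 53}} = \frac{1}{235 + \frac{809}{2 \left(-7\right)}} = \frac{1}{235 + \frac{809}{2} \left(- \frac{1}{7}\right)} = \frac{1}{235 - \frac{809}{14}} = \frac{1}{\frac{2481}{14}} = \frac{14}{2481}$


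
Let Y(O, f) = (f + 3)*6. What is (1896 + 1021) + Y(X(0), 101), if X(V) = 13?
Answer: 3541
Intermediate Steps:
Y(O, f) = 18 + 6*f (Y(O, f) = (3 + f)*6 = 18 + 6*f)
(1896 + 1021) + Y(X(0), 101) = (1896 + 1021) + (18 + 6*101) = 2917 + (18 + 606) = 2917 + 624 = 3541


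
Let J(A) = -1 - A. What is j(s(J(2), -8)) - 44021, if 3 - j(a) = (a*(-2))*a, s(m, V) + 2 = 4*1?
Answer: -44010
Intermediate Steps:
s(m, V) = 2 (s(m, V) = -2 + 4*1 = -2 + 4 = 2)
j(a) = 3 + 2*a² (j(a) = 3 - a*(-2)*a = 3 - (-2*a)*a = 3 - (-2)*a² = 3 + 2*a²)
j(s(J(2), -8)) - 44021 = (3 + 2*2²) - 44021 = (3 + 2*4) - 44021 = (3 + 8) - 44021 = 11 - 44021 = -44010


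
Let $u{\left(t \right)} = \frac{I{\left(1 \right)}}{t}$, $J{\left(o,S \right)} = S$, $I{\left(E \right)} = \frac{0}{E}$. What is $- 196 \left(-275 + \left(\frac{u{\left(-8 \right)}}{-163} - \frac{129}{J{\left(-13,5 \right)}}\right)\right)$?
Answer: $\frac{294784}{5} \approx 58957.0$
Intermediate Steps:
$I{\left(E \right)} = 0$
$u{\left(t \right)} = 0$ ($u{\left(t \right)} = \frac{0}{t} = 0$)
$- 196 \left(-275 + \left(\frac{u{\left(-8 \right)}}{-163} - \frac{129}{J{\left(-13,5 \right)}}\right)\right) = - 196 \left(-275 + \left(\frac{0}{-163} - \frac{129}{5}\right)\right) = - 196 \left(-275 + \left(0 \left(- \frac{1}{163}\right) - \frac{129}{5}\right)\right) = - 196 \left(-275 + \left(0 - \frac{129}{5}\right)\right) = - 196 \left(-275 - \frac{129}{5}\right) = \left(-196\right) \left(- \frac{1504}{5}\right) = \frac{294784}{5}$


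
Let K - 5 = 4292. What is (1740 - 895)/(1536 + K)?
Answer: 845/5833 ≈ 0.14487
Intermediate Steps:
K = 4297 (K = 5 + 4292 = 4297)
(1740 - 895)/(1536 + K) = (1740 - 895)/(1536 + 4297) = 845/5833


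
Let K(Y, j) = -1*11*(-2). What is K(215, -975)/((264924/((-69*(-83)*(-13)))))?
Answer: -24817/4014 ≈ -6.1826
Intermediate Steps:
K(Y, j) = 22 (K(Y, j) = -11*(-2) = 22)
K(215, -975)/((264924/((-69*(-83)*(-13))))) = 22/((264924/((-69*(-83)*(-13))))) = 22/((264924/((5727*(-13))))) = 22/((264924/(-74451))) = 22/((264924*(-1/74451))) = 22/(-88308/24817) = 22*(-24817/88308) = -24817/4014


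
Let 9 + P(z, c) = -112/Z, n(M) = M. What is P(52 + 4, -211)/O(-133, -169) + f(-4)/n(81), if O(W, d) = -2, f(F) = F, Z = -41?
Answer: 20489/6642 ≈ 3.0848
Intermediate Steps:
P(z, c) = -257/41 (P(z, c) = -9 - 112/(-41) = -9 - 112*(-1/41) = -9 + 112/41 = -257/41)
P(52 + 4, -211)/O(-133, -169) + f(-4)/n(81) = -257/41/(-2) - 4/81 = -257/41*(-½) - 4*1/81 = 257/82 - 4/81 = 20489/6642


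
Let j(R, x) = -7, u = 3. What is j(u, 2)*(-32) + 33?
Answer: 257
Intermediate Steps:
j(u, 2)*(-32) + 33 = -7*(-32) + 33 = 224 + 33 = 257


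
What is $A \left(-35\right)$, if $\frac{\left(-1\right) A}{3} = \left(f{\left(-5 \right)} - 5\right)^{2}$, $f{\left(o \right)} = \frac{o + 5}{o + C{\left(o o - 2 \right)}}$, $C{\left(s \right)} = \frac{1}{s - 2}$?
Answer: $2625$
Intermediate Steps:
$C{\left(s \right)} = \frac{1}{-2 + s}$
$f{\left(o \right)} = \frac{5 + o}{o + \frac{1}{-4 + o^{2}}}$ ($f{\left(o \right)} = \frac{o + 5}{o + \frac{1}{-2 + \left(o o - 2\right)}} = \frac{5 + o}{o + \frac{1}{-2 + \left(o^{2} - 2\right)}} = \frac{5 + o}{o + \frac{1}{-2 + \left(-2 + o^{2}\right)}} = \frac{5 + o}{o + \frac{1}{-4 + o^{2}}}$)
$A = -75$ ($A = - 3 \left(\frac{\left(-4 + \left(-5\right)^{2}\right) \left(5 - 5\right)}{1 - 5 \left(-4 + \left(-5\right)^{2}\right)} - 5\right)^{2} = - 3 \left(\frac{1}{1 - 5 \left(-4 + 25\right)} \left(-4 + 25\right) 0 - 5\right)^{2} = - 3 \left(\frac{1}{1 - 105} \cdot 21 \cdot 0 - 5\right)^{2} = - 3 \left(\frac{1}{-104} \cdot 21 \cdot 0 - 5\right)^{2} = - 3 \left(\left(- \frac{1}{104}\right) 21 \cdot 0 - 5\right)^{2} = - 3 \left(0 - 5\right)^{2} = - 3 \left(-5\right)^{2} = \left(-3\right) 25 = -75$)
$A \left(-35\right) = \left(-75\right) \left(-35\right) = 2625$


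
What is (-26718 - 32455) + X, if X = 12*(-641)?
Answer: -66865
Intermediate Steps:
X = -7692
(-26718 - 32455) + X = (-26718 - 32455) - 7692 = -59173 - 7692 = -66865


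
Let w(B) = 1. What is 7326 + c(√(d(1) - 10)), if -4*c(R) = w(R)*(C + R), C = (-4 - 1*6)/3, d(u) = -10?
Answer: 43961/6 - I*√5/2 ≈ 7326.8 - 1.118*I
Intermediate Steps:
C = -10/3 (C = (-4 - 6)*(⅓) = -10*⅓ = -10/3 ≈ -3.3333)
c(R) = ⅚ - R/4 (c(R) = -(-10/3 + R)/4 = ⅚ - R/4)
7326 + c(√(d(1) - 10)) = 7326 + (⅚ - √(-10 - 10)/4) = 7326 + (⅚ - I*√5/2) = 43961/6 - I*√5/2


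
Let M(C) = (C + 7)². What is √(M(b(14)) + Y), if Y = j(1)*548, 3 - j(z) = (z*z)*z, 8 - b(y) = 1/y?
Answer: √258497/14 ≈ 36.316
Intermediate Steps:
b(y) = 8 - 1/y
j(z) = 3 - z³ (j(z) = 3 - z*z*z = 3 - z²*z = 3 - z³)
M(C) = (7 + C)²
Y = 1096 (Y = (3 - 1*1³)*548 = (3 - 1*1)*548 = (3 - 1)*548 = 2*548 = 1096)
√(M(b(14)) + Y) = √((7 + (8 - 1/14))² + 1096) = √((7 + 111/14)² + 1096) = √((209/14)² + 1096) = √(43681/196 + 1096) = √(258497/196) = √258497/14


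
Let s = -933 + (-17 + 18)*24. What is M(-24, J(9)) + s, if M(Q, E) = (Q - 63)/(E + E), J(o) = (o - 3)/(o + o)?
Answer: -2079/2 ≈ -1039.5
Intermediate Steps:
J(o) = (-3 + o)/(2*o) (J(o) = (-3 + o)/((2*o)) = (-3 + o)*(1/(2*o)) = (-3 + o)/(2*o))
s = -909 (s = -933 + 1*24 = -933 + 24 = -909)
M(Q, E) = (-63 + Q)/(2*E) (M(Q, E) = (-63 + Q)/((2*E)) = (-63 + Q)*(1/(2*E)) = (-63 + Q)/(2*E))
M(-24, J(9)) + s = (-63 - 24)/(2*(((½)*(-3 + 9)/9))) - 909 = (½)*(-87)/((½)*(⅑)*6) - 909 = (½)*(-87)/(⅓) - 909 = (½)*3*(-87) - 909 = -261/2 - 909 = -2079/2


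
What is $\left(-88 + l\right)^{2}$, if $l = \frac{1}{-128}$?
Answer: $\frac{126900225}{16384} \approx 7745.4$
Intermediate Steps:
$l = - \frac{1}{128} \approx -0.0078125$
$\left(-88 + l\right)^{2} = \left(-88 - \frac{1}{128}\right)^{2} = \left(- \frac{11265}{128}\right)^{2} = \frac{126900225}{16384}$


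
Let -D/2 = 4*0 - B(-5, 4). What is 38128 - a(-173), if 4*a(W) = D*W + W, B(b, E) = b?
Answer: 150955/4 ≈ 37739.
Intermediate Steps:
D = -10 (D = -2*(4*0 - 1*(-5)) = -2*(0 + 5) = -2*5 = -10)
a(W) = -9*W/4 (a(W) = (-10*W + W)/4 = (-9*W)/4 = -9*W/4)
38128 - a(-173) = 38128 - (-9)*(-173)/4 = 38128 - 1*1557/4 = 38128 - 1557/4 = 150955/4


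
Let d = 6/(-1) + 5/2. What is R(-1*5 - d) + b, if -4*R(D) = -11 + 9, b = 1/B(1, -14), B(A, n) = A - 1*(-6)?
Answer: 9/14 ≈ 0.64286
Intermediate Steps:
d = -7/2 (d = 6*(-1) + 5*(½) = -6 + 5/2 = -7/2 ≈ -3.5000)
B(A, n) = 6 + A (B(A, n) = A + 6 = 6 + A)
b = ⅐ (b = 1/(6 + 1) = 1/7 = ⅐ ≈ 0.14286)
R(D) = ½ (R(D) = -(-11 + 9)/4 = -¼*(-2) = ½)
R(-1*5 - d) + b = ½ + ⅐ = 9/14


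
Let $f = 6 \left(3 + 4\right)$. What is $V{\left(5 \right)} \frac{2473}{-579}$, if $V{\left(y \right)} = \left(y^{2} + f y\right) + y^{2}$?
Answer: $- \frac{642980}{579} \approx -1110.5$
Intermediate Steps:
$f = 42$ ($f = 6 \cdot 7 = 42$)
$V{\left(y \right)} = 2 y^{2} + 42 y$ ($V{\left(y \right)} = \left(y^{2} + 42 y\right) + y^{2} = 2 y^{2} + 42 y$)
$V{\left(5 \right)} \frac{2473}{-579} = 2 \cdot 5 \left(21 + 5\right) \frac{2473}{-579} = 2 \cdot 5 \cdot 26 \cdot 2473 \left(- \frac{1}{579}\right) = 260 \left(- \frac{2473}{579}\right) = - \frac{642980}{579}$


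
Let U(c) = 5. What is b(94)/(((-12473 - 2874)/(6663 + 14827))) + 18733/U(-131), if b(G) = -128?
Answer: 301248951/76735 ≈ 3925.8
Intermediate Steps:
b(94)/(((-12473 - 2874)/(6663 + 14827))) + 18733/U(-131) = -128*(6663 + 14827)/(-12473 - 2874) + 18733/5 = -128/((-15347/21490)) + 18733*(1/5) = -128/((-15347*1/21490)) + 18733/5 = -128/(-15347/21490) + 18733/5 = -128*(-21490/15347) + 18733/5 = 2750720/15347 + 18733/5 = 301248951/76735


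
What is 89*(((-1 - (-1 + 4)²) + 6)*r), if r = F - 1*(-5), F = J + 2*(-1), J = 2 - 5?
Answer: 0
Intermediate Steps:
J = -3
F = -5 (F = -3 + 2*(-1) = -3 - 2 = -5)
r = 0 (r = -5 - 1*(-5) = -5 + 5 = 0)
89*(((-1 - (-1 + 4)²) + 6)*r) = 89*(((-1 - (-1 + 4)²) + 6)*0) = 89*(((-1 - 1*3²) + 6)*0) = 89*(((-1 - 1*9) + 6)*0) = 89*(((-1 - 9) + 6)*0) = 89*((-10 + 6)*0) = 89*(-4*0) = 89*0 = 0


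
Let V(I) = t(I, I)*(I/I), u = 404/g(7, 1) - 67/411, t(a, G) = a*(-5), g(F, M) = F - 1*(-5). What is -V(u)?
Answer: 22950/137 ≈ 167.52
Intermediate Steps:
g(F, M) = 5 + F (g(F, M) = F + 5 = 5 + F)
t(a, G) = -5*a
u = 4590/137 (u = 404/(5 + 7) - 67/411 = 404/12 - 67*1/411 = 404*(1/12) - 67/411 = 101/3 - 67/411 = 4590/137 ≈ 33.504)
V(I) = -5*I (V(I) = (-5*I)*(I/I) = -5*I*1 = -5*I)
-V(u) = -(-5)*4590/137 = -1*(-22950/137) = 22950/137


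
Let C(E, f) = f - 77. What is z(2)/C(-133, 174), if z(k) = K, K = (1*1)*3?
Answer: 3/97 ≈ 0.030928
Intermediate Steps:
K = 3 (K = 1*3 = 3)
z(k) = 3
C(E, f) = -77 + f
z(2)/C(-133, 174) = 3/(-77 + 174) = 3/97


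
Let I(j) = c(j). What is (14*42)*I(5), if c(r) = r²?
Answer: 14700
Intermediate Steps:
I(j) = j²
(14*42)*I(5) = (14*42)*5² = 588*25 = 14700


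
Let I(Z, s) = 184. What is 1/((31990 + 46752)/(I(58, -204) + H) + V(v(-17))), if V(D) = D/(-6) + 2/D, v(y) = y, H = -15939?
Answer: -1607010/3667549 ≈ -0.43817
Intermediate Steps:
V(D) = 2/D - D/6 (V(D) = D*(-⅙) + 2/D = -D/6 + 2/D = 2/D - D/6)
1/((31990 + 46752)/(I(58, -204) + H) + V(v(-17))) = 1/((31990 + 46752)/(184 - 15939) + (2/(-17) - ⅙*(-17))) = 1/(78742/(-15755) + (2*(-1/17) + 17/6)) = 1/(78742*(-1/15755) + (-2/17 + 17/6)) = 1/(-78742/15755 + 277/102) = 1/(-3667549/1607010) = -1607010/3667549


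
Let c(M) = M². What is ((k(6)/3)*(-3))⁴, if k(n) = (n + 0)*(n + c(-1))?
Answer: 3111696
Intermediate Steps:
k(n) = n*(1 + n) (k(n) = (n + 0)*(n + (-1)²) = n*(n + 1) = n*(1 + n))
((k(6)/3)*(-3))⁴ = (((6*(1 + 6))/3)*(-3))⁴ = (((6*7)*(⅓))*(-3))⁴ = ((42*(⅓))*(-3))⁴ = (14*(-3))⁴ = (-42)⁴ = 3111696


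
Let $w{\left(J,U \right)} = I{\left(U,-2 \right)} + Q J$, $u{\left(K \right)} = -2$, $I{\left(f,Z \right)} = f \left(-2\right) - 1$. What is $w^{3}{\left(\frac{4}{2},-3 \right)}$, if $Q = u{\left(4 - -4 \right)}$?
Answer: $1$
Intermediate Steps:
$I{\left(f,Z \right)} = -1 - 2 f$ ($I{\left(f,Z \right)} = - 2 f - 1 = -1 - 2 f$)
$Q = -2$
$w{\left(J,U \right)} = -1 - 2 J - 2 U$ ($w{\left(J,U \right)} = \left(-1 - 2 U\right) - 2 J = -1 - 2 J - 2 U$)
$w^{3}{\left(\frac{4}{2},-3 \right)} = \left(-1 - 2 \cdot \frac{4}{2} - -6\right)^{3} = \left(-1 - 2 \cdot 4 \cdot \frac{1}{2} + 6\right)^{3} = \left(-1 - 4 + 6\right)^{3} = 1^{3} = 1$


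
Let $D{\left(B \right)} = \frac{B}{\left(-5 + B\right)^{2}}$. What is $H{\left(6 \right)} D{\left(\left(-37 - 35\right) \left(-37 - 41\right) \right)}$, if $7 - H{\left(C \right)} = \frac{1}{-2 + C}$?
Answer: $\frac{37908}{31483321} \approx 0.0012041$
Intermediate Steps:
$H{\left(C \right)} = 7 - \frac{1}{-2 + C}$
$D{\left(B \right)} = \frac{B}{\left(-5 + B\right)^{2}}$
$H{\left(6 \right)} D{\left(\left(-37 - 35\right) \left(-37 - 41\right) \right)} = \frac{-15 + 7 \cdot 6}{-2 + 6} \frac{\left(-37 - 35\right) \left(-37 - 41\right)}{\left(-5 + \left(-37 - 35\right) \left(-37 - 41\right)\right)^{2}} = \frac{-15 + 42}{4} \frac{\left(-72\right) \left(-78\right)}{\left(-5 - -5616\right)^{2}} = \frac{1}{4} \cdot 27 \frac{5616}{\left(-5 + 5616\right)^{2}} = \frac{27 \cdot \frac{5616}{31483321}}{4} = \frac{27 \cdot 5616 \cdot \frac{1}{31483321}}{4} = \frac{27}{4} \cdot \frac{5616}{31483321} = \frac{37908}{31483321}$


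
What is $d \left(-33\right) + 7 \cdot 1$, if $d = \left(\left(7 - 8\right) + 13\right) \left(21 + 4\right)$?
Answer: $-9893$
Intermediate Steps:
$d = 300$ ($d = \left(-1 + 13\right) 25 = 12 \cdot 25 = 300$)
$d \left(-33\right) + 7 \cdot 1 = 300 \left(-33\right) + 7 \cdot 1 = -9900 + 7 = -9893$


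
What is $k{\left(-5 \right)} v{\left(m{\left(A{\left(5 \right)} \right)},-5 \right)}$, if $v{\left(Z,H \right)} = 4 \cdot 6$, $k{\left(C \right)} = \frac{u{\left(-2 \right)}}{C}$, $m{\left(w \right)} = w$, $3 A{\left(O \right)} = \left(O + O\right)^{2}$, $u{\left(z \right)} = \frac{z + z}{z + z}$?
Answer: $- \frac{24}{5} \approx -4.8$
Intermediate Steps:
$u{\left(z \right)} = 1$ ($u{\left(z \right)} = \frac{2 z}{2 z} = 2 z \frac{1}{2 z} = 1$)
$A{\left(O \right)} = \frac{4 O^{2}}{3}$ ($A{\left(O \right)} = \frac{\left(O + O\right)^{2}}{3} = \frac{\left(2 O\right)^{2}}{3} = \frac{4 O^{2}}{3}$)
$k{\left(C \right)} = \frac{1}{C}$ ($k{\left(C \right)} = 1 \frac{1}{C} = \frac{1}{C}$)
$v{\left(Z,H \right)} = 24$
$k{\left(-5 \right)} v{\left(m{\left(A{\left(5 \right)} \right)},-5 \right)} = \frac{1}{-5} \cdot 24 = \left(- \frac{1}{5}\right) 24 = - \frac{24}{5}$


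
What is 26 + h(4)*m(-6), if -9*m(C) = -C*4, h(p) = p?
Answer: 46/3 ≈ 15.333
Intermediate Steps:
m(C) = 4*C/9 (m(C) = -(-C)*4/9 = -(-4)*C/9 = 4*C/9)
26 + h(4)*m(-6) = 26 + 4*((4/9)*(-6)) = 26 + 4*(-8/3) = 26 - 32/3 = 46/3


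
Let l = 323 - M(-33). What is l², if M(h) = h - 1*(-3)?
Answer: 124609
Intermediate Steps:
M(h) = 3 + h (M(h) = h + 3 = 3 + h)
l = 353 (l = 323 - (3 - 33) = 323 - 1*(-30) = 323 + 30 = 353)
l² = 353² = 124609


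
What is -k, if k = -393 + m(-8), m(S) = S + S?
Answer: 409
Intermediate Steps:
m(S) = 2*S
k = -409 (k = -393 + 2*(-8) = -393 - 16 = -409)
-k = -1*(-409) = 409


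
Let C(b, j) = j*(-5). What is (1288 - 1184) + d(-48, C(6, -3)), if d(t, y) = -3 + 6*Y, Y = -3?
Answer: 83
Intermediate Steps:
C(b, j) = -5*j
d(t, y) = -21 (d(t, y) = -3 + 6*(-3) = -3 - 18 = -21)
(1288 - 1184) + d(-48, C(6, -3)) = (1288 - 1184) - 21 = 104 - 21 = 83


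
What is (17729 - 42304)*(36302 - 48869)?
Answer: 308834025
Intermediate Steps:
(17729 - 42304)*(36302 - 48869) = -24575*(-12567) = 308834025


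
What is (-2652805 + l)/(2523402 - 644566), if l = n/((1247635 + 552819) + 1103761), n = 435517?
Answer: -3852157818779/2728271846870 ≈ -1.4119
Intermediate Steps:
l = 435517/2904215 (l = 435517/((1247635 + 552819) + 1103761) = 435517/(1800454 + 1103761) = 435517/2904215 ≈ 0.14996)
(-2652805 + l)/(2523402 - 644566) = (-2652805 + 435517/2904215)/(2523402 - 644566) = -7704315637558/2904215/1878836 = -7704315637558/2904215*1/1878836 = -3852157818779/2728271846870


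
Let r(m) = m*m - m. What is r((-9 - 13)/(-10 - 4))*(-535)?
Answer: -23540/49 ≈ -480.41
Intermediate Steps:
r(m) = m**2 - m
r((-9 - 13)/(-10 - 4))*(-535) = (((-9 - 13)/(-10 - 4))*(-1 + (-9 - 13)/(-10 - 4)))*(-535) = ((-22/(-14))*(-1 - 22/(-14)))*(-535) = ((-22*(-1/14))*(-1 - 22*(-1/14)))*(-535) = (11*(-1 + 11/7)/7)*(-535) = ((11/7)*(4/7))*(-535) = (44/49)*(-535) = -23540/49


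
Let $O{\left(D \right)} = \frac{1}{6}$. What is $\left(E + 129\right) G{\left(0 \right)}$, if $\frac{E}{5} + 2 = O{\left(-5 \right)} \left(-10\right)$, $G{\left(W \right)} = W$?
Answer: $0$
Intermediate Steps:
$O{\left(D \right)} = \frac{1}{6}$
$E = - \frac{55}{3}$ ($E = -10 + 5 \cdot \frac{1}{6} \left(-10\right) = -10 + 5 \left(- \frac{5}{3}\right) = -10 - \frac{25}{3} = - \frac{55}{3} \approx -18.333$)
$\left(E + 129\right) G{\left(0 \right)} = \left(- \frac{55}{3} + 129\right) 0 = \frac{332}{3} \cdot 0 = 0$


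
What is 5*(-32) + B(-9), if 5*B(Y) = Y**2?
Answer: -719/5 ≈ -143.80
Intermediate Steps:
B(Y) = Y**2/5
5*(-32) + B(-9) = 5*(-32) + (1/5)*(-9)**2 = -160 + (1/5)*81 = -160 + 81/5 = -719/5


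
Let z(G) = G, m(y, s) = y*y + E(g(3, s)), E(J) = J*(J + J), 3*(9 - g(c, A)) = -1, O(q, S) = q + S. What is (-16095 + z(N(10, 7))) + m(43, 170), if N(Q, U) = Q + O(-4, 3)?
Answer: -126565/9 ≈ -14063.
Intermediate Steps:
O(q, S) = S + q
N(Q, U) = -1 + Q (N(Q, U) = Q + (3 - 4) = Q - 1 = -1 + Q)
g(c, A) = 28/3 (g(c, A) = 9 - 1/3*(-1) = 9 + 1/3 = 28/3)
E(J) = 2*J**2 (E(J) = J*(2*J) = 2*J**2)
m(y, s) = 1568/9 + y**2 (m(y, s) = y*y + 2*(28/3)**2 = y**2 + 2*(784/9) = y**2 + 1568/9 = 1568/9 + y**2)
(-16095 + z(N(10, 7))) + m(43, 170) = (-16095 + (-1 + 10)) + (1568/9 + 43**2) = (-16095 + 9) + (1568/9 + 1849) = -16086 + 18209/9 = -126565/9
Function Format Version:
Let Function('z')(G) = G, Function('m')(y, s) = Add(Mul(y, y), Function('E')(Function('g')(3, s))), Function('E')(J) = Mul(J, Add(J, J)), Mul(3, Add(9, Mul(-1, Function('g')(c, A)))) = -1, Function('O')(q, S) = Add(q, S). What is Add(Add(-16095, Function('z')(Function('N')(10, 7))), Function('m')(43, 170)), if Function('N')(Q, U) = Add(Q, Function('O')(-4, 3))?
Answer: Rational(-126565, 9) ≈ -14063.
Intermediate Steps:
Function('O')(q, S) = Add(S, q)
Function('N')(Q, U) = Add(-1, Q) (Function('N')(Q, U) = Add(Q, Add(3, -4)) = Add(Q, -1) = Add(-1, Q))
Function('g')(c, A) = Rational(28, 3) (Function('g')(c, A) = Add(9, Mul(Rational(-1, 3), -1)) = Add(9, Rational(1, 3)) = Rational(28, 3))
Function('E')(J) = Mul(2, Pow(J, 2)) (Function('E')(J) = Mul(J, Mul(2, J)) = Mul(2, Pow(J, 2)))
Function('m')(y, s) = Add(Rational(1568, 9), Pow(y, 2)) (Function('m')(y, s) = Add(Mul(y, y), Mul(2, Pow(Rational(28, 3), 2))) = Add(Pow(y, 2), Mul(2, Rational(784, 9))) = Add(Pow(y, 2), Rational(1568, 9)) = Add(Rational(1568, 9), Pow(y, 2)))
Add(Add(-16095, Function('z')(Function('N')(10, 7))), Function('m')(43, 170)) = Add(Add(-16095, Add(-1, 10)), Add(Rational(1568, 9), Pow(43, 2))) = Add(Add(-16095, 9), Add(Rational(1568, 9), 1849)) = Add(-16086, Rational(18209, 9)) = Rational(-126565, 9)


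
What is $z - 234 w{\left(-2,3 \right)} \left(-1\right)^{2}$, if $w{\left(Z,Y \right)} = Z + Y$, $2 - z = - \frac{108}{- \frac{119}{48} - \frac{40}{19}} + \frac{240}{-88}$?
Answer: $- \frac{11627938}{45991} \approx -252.83$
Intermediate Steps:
$z = - \frac{866044}{45991}$ ($z = 2 - \left(- \frac{108}{- \frac{119}{48} - \frac{40}{19}} + \frac{240}{-88}\right) = 2 - \left(- \frac{108}{\left(-119\right) \frac{1}{48} - \frac{40}{19}} + 240 \left(- \frac{1}{88}\right)\right) = 2 - \left(- \frac{108}{- \frac{119}{48} - \frac{40}{19}} - \frac{30}{11}\right) = 2 - \left(- \frac{108}{- \frac{4181}{912}} - \frac{30}{11}\right) = 2 - \left(\left(-108\right) \left(- \frac{912}{4181}\right) - \frac{30}{11}\right) = 2 - \left(\frac{98496}{4181} - \frac{30}{11}\right) = 2 - \frac{958026}{45991} = - \frac{866044}{45991} \approx -18.831$)
$w{\left(Z,Y \right)} = Y + Z$
$z - 234 w{\left(-2,3 \right)} \left(-1\right)^{2} = - \frac{866044}{45991} - 234 \left(3 - 2\right) \left(-1\right)^{2} = - \frac{866044}{45991} - 234 \cdot 1 \cdot 1 = - \frac{866044}{45991} - 234 = - \frac{11627938}{45991}$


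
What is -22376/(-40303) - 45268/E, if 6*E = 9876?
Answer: -893802654/33169369 ≈ -26.947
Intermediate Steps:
E = 1646 (E = (⅙)*9876 = 1646)
-22376/(-40303) - 45268/E = -22376/(-40303) - 45268/1646 = -22376*(-1/40303) - 45268*1/1646 = 22376/40303 - 22634/823 = -893802654/33169369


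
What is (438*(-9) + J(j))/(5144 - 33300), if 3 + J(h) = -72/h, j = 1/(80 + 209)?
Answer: 24753/28156 ≈ 0.87914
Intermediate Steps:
j = 1/289 ≈ 0.0034602
J(h) = -3 - 72/h
(438*(-9) + J(j))/(5144 - 33300) = (438*(-9) + (-3 - 72/1/289))/(5144 - 33300) = (-3942 + (-3 - 72*289))/(-28156) = (-3942 + (-3 - 20808))*(-1/28156) = (-3942 - 20811)*(-1/28156) = -24753*(-1/28156) = 24753/28156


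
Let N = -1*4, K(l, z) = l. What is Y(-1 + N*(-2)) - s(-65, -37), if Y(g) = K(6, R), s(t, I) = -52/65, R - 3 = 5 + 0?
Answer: 34/5 ≈ 6.8000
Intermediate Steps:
R = 8 (R = 3 + (5 + 0) = 3 + 5 = 8)
s(t, I) = -4/5 (s(t, I) = -52*1/65 = -4/5)
N = -4
Y(g) = 6
Y(-1 + N*(-2)) - s(-65, -37) = 6 - 1*(-4/5) = 6 + 4/5 = 34/5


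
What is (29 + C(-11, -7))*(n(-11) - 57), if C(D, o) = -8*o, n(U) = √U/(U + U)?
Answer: -4845 - 85*I*√11/22 ≈ -4845.0 - 12.814*I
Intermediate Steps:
n(U) = 1/(2*√U) (n(U) = √U/((2*U)) = (1/(2*U))*√U = 1/(2*√U))
(29 + C(-11, -7))*(n(-11) - 57) = (29 - 8*(-7))*(1/(2*√(-11)) - 57) = (29 + 56)*((-I*√11/11)/2 - 57) = 85*(-I*√11/22 - 57) = 85*(-57 - I*√11/22) = -4845 - 85*I*√11/22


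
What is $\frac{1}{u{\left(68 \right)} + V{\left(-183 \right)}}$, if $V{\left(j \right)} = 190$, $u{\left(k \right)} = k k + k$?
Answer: $\frac{1}{4882} \approx 0.00020483$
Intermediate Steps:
$u{\left(k \right)} = k + k^{2}$ ($u{\left(k \right)} = k^{2} + k = k + k^{2}$)
$\frac{1}{u{\left(68 \right)} + V{\left(-183 \right)}} = \frac{1}{68 \left(1 + 68\right) + 190} = \frac{1}{68 \cdot 69 + 190} = \frac{1}{4692 + 190} = \frac{1}{4882}$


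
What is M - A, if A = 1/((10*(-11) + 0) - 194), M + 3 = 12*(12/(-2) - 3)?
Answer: -33743/304 ≈ -111.00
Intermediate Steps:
M = -111 (M = -3 + 12*(12/(-2) - 3) = -3 + 12*(12*(-½) - 3) = -3 + 12*(-6 - 3) = -3 + 12*(-9) = -3 - 108 = -111)
A = -1/304 (A = 1/((-110 + 0) - 194) = 1/(-110 - 194) = 1/(-304) = -1/304 ≈ -0.0032895)
M - A = -111 - 1*(-1/304) = -111 + 1/304 = -33743/304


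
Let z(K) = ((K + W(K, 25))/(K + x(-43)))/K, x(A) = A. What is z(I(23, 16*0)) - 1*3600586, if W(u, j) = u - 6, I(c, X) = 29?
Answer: -730918984/203 ≈ -3.6006e+6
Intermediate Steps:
W(u, j) = -6 + u
z(K) = (-6 + 2*K)/(K*(-43 + K)) (z(K) = ((K + (-6 + K))/(K - 43))/K = ((-6 + 2*K)/(-43 + K))/K = (-6 + 2*K)/(K*(-43 + K)))
z(I(23, 16*0)) - 1*3600586 = 2*(-3 + 29)/(29*(-43 + 29)) - 1*3600586 = 2*(1/29)*26/(-14) - 3600586 = 2*(1/29)*(-1/14)*26 - 3600586 = -26/203 - 3600586 = -730918984/203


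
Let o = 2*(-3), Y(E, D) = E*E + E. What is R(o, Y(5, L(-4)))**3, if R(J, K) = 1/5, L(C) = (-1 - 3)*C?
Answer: 1/125 ≈ 0.0080000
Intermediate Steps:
L(C) = -4*C
Y(E, D) = E + E**2 (Y(E, D) = E**2 + E = E + E**2)
o = -6
R(J, K) = 1/5
R(o, Y(5, L(-4)))**3 = (1/5)**3 = 1/125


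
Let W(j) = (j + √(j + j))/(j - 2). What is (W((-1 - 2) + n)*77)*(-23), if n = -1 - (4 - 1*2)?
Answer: -5313/4 + 1771*I*√3/4 ≈ -1328.3 + 766.87*I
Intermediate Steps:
n = -3 (n = -1 - (4 - 2) = -1 - 1*2 = -1 - 2 = -3)
W(j) = (j + √2*√j)/(-2 + j) (W(j) = (j + √(2*j))/(-2 + j) = (j + √2*√j)/(-2 + j))
(W((-1 - 2) + n)*77)*(-23) = (((((-1 - 2) - 3) + √2*√((-1 - 2) - 3))/(-2 + ((-1 - 2) - 3)))*77)*(-23) = ((((-3 - 3) + √2*√(-3 - 3))/(-2 + (-3 - 3)))*77)*(-23) = (((-6 + √2*√(-6))/(-2 - 6))*77)*(-23) = (((-6 + √2*(I*√6))/(-8))*77)*(-23) = (-(-6 + 2*I*√3)/8*77)*(-23) = ((¾ - I*√3/4)*77)*(-23) = (231/4 - 77*I*√3/4)*(-23) = -5313/4 + 1771*I*√3/4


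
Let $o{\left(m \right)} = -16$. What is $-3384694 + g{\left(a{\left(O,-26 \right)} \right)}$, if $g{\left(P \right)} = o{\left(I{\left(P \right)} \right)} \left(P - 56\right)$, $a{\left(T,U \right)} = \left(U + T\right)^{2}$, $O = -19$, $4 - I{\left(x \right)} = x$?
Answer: $-3416198$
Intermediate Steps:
$I{\left(x \right)} = 4 - x$
$a{\left(T,U \right)} = \left(T + U\right)^{2}$
$g{\left(P \right)} = 896 - 16 P$ ($g{\left(P \right)} = - 16 \left(P - 56\right) = - 16 \left(-56 + P\right) = 896 - 16 P$)
$-3384694 + g{\left(a{\left(O,-26 \right)} \right)} = -3384694 + \left(896 - 16 \left(-19 - 26\right)^{2}\right) = -3384694 + \left(896 - 16 \left(-45\right)^{2}\right) = -3384694 + \left(896 - 32400\right) = -3384694 - 31504 = -3416198$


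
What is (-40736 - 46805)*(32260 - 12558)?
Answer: -1724732782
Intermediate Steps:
(-40736 - 46805)*(32260 - 12558) = -87541*19702 = -1724732782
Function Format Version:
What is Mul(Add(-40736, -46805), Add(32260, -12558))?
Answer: -1724732782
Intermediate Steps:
Mul(Add(-40736, -46805), Add(32260, -12558)) = Mul(-87541, 19702) = -1724732782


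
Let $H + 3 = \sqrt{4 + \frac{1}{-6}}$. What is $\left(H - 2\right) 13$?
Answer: $-65 + \frac{13 \sqrt{138}}{6} \approx -39.547$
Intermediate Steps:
$H = -3 + \frac{\sqrt{138}}{6}$ ($H = -3 + \sqrt{4 + \frac{1}{-6}} = -3 + \sqrt{4 - \frac{1}{6}} = -3 + \sqrt{\frac{23}{6}} = -3 + \frac{\sqrt{138}}{6} \approx -1.0421$)
$\left(H - 2\right) 13 = \left(\left(-3 + \frac{\sqrt{138}}{6}\right) - 2\right) 13 = \left(-5 + \frac{\sqrt{138}}{6}\right) 13 = -65 + \frac{13 \sqrt{138}}{6}$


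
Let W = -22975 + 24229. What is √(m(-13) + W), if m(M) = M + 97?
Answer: √1338 ≈ 36.579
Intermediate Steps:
m(M) = 97 + M
W = 1254
√(m(-13) + W) = √((97 - 13) + 1254) = √(84 + 1254) = √1338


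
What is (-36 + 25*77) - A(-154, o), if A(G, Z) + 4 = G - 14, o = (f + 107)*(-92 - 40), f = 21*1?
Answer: 2061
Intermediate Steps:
f = 21
o = -16896 (o = (21 + 107)*(-92 - 40) = 128*(-132) = -16896)
A(G, Z) = -18 + G (A(G, Z) = -4 + (G - 14) = -4 + (-14 + G) = -18 + G)
(-36 + 25*77) - A(-154, o) = (-36 + 25*77) - (-18 - 154) = (-36 + 1925) - 1*(-172) = 1889 + 172 = 2061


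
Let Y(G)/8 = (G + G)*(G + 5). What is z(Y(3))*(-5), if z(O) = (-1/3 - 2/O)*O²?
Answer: 249600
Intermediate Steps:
Y(G) = 16*G*(5 + G) (Y(G) = 8*((G + G)*(G + 5)) = 8*((2*G)*(5 + G)) = 8*(2*G*(5 + G)) = 16*G*(5 + G))
z(O) = O²*(-⅓ - 2/O) (z(O) = (-1*⅓ - 2/O)*O² = (-⅓ - 2/O)*O² = O²*(-⅓ - 2/O))
z(Y(3))*(-5) = -16*3*(5 + 3)*(6 + 16*3*(5 + 3))/3*(-5) = -16*3*8*(6 + 16*3*8)/3*(-5) = -⅓*384*(6 + 384)*(-5) = -⅓*384*390*(-5) = -49920*(-5) = 249600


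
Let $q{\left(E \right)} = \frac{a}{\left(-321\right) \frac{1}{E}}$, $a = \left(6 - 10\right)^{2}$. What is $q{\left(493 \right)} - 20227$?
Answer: $- \frac{6500755}{321} \approx -20252.0$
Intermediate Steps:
$a = 16$ ($a = \left(-4\right)^{2} = 16$)
$q{\left(E \right)} = - \frac{16 E}{321}$ ($q{\left(E \right)} = \frac{16}{\left(-321\right) \frac{1}{E}} = 16 \left(- \frac{E}{321}\right) = - \frac{16 E}{321}$)
$q{\left(493 \right)} - 20227 = \left(- \frac{16}{321}\right) 493 - 20227 = - \frac{7888}{321} - 20227 = - \frac{6500755}{321}$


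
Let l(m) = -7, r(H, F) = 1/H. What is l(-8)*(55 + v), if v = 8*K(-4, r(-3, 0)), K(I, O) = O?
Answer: -1099/3 ≈ -366.33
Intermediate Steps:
v = -8/3 (v = 8/(-3) = 8*(-⅓) = -8/3 ≈ -2.6667)
l(-8)*(55 + v) = -7*(55 - 8/3) = -7*157/3 = -1099/3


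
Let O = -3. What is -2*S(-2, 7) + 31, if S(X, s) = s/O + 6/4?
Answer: 98/3 ≈ 32.667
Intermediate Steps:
S(X, s) = 3/2 - s/3 (S(X, s) = s/(-3) + 6/4 = s*(-⅓) + 6*(¼) = -s/3 + 3/2 = 3/2 - s/3)
-2*S(-2, 7) + 31 = -2*(3/2 - ⅓*7) + 31 = -2*(3/2 - 7/3) + 31 = -2*(-⅚) + 31 = 5/3 + 31 = 98/3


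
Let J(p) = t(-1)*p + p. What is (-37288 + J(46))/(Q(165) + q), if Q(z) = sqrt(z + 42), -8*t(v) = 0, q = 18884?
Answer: -703277928/356605249 + 111726*sqrt(23)/356605249 ≈ -1.9706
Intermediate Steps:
t(v) = 0 (t(v) = -1/8*0 = 0)
Q(z) = sqrt(42 + z)
J(p) = p (J(p) = 0*p + p = 0 + p = p)
(-37288 + J(46))/(Q(165) + q) = (-37288 + 46)/(sqrt(42 + 165) + 18884) = -37242/(sqrt(207) + 18884) = -37242/(3*sqrt(23) + 18884) = -37242/(18884 + 3*sqrt(23))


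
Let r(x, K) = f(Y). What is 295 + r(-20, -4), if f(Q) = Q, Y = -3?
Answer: 292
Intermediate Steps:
r(x, K) = -3
295 + r(-20, -4) = 295 - 3 = 292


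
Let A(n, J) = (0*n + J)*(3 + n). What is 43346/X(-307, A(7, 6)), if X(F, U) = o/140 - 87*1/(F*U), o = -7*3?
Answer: -66536110/223 ≈ -2.9837e+5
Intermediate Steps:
o = -21
A(n, J) = J*(3 + n) (A(n, J) = (0 + J)*(3 + n) = J*(3 + n))
X(F, U) = -3/20 - 87/(F*U) (X(F, U) = -21/140 - 87*1/(F*U) = -21*1/140 - 87/(F*U) = -3/20 - 87/(F*U))
43346/X(-307, A(7, 6)) = 43346/(-3/20 - 87/(-307*6*(3 + 7))) = 43346/(-3/20 - 87*(-1/307)/6*10) = 43346/(-3/20 - 87*(-1/307)/60) = 43346/(-3/20 - 87*(-1/307)*1/60) = 43346/(-3/20 + 29/6140) = 43346/(-223/1535) = 43346*(-1535/223) = -66536110/223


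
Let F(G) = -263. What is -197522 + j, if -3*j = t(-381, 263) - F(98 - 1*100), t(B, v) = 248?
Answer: -593077/3 ≈ -1.9769e+5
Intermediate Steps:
j = -511/3 (j = -(248 - 1*(-263))/3 = -(248 + 263)/3 = -⅓*511 = -511/3 ≈ -170.33)
-197522 + j = -197522 - 511/3 = -593077/3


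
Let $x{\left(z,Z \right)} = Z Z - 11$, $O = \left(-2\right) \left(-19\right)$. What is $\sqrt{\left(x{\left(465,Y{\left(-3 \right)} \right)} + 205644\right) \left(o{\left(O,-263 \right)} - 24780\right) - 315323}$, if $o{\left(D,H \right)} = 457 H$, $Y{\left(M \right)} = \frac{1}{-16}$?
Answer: $\frac{3 i \sqrt{847961245363}}{16} \approx 1.7266 \cdot 10^{5} i$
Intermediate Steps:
$Y{\left(M \right)} = - \frac{1}{16}$
$O = 38$
$x{\left(z,Z \right)} = -11 + Z^{2}$ ($x{\left(z,Z \right)} = Z^{2} - 11 = -11 + Z^{2}$)
$\sqrt{\left(x{\left(465,Y{\left(-3 \right)} \right)} + 205644\right) \left(o{\left(O,-263 \right)} - 24780\right) - 315323} = \sqrt{\left(\left(-11 + \left(- \frac{1}{16}\right)^{2}\right) + 205644\right) \left(457 \left(-263\right) - 24780\right) - 315323} = \sqrt{\left(\left(-11 + \frac{1}{256}\right) + 205644\right) \left(-120191 - 24780\right) - 315323} = \sqrt{\left(- \frac{2815}{256} + 205644\right) \left(-144971\right) - 315323} = \sqrt{\frac{52642049}{256} \left(-144971\right) - 315323} = \sqrt{- \frac{7631570485579}{256} - 315323} = \sqrt{- \frac{7631651208267}{256}} = \frac{3 i \sqrt{847961245363}}{16}$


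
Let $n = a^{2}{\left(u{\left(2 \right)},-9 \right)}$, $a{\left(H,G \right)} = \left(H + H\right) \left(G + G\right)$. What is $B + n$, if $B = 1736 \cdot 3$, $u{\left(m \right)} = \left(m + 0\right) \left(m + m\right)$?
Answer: $88152$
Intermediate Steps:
$u{\left(m \right)} = 2 m^{2}$ ($u{\left(m \right)} = m 2 m = 2 m^{2}$)
$a{\left(H,G \right)} = 4 G H$ ($a{\left(H,G \right)} = 2 H 2 G = 4 G H$)
$B = 5208$
$n = 82944$ ($n = \left(4 \left(-9\right) 2 \cdot 2^{2}\right)^{2} = \left(4 \left(-9\right) 2 \cdot 4\right)^{2} = \left(4 \left(-9\right) 8\right)^{2} = \left(-288\right)^{2} = 82944$)
$B + n = 5208 + 82944 = 88152$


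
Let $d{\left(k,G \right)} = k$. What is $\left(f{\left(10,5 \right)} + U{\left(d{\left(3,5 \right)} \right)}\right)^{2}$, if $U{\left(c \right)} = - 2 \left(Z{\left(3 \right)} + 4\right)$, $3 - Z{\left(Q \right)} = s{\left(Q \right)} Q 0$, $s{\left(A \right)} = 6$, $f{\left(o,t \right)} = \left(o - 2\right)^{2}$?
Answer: $2500$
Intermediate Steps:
$f{\left(o,t \right)} = \left(-2 + o\right)^{2}$
$Z{\left(Q \right)} = 3$ ($Z{\left(Q \right)} = 3 - 6 Q 0 = 3 - 0 = 3 + 0 = 3$)
$U{\left(c \right)} = -14$ ($U{\left(c \right)} = - 2 \left(3 + 4\right) = \left(-2\right) 7 = -14$)
$\left(f{\left(10,5 \right)} + U{\left(d{\left(3,5 \right)} \right)}\right)^{2} = \left(\left(-2 + 10\right)^{2} - 14\right)^{2} = \left(8^{2} - 14\right)^{2} = \left(64 - 14\right)^{2} = 50^{2} = 2500$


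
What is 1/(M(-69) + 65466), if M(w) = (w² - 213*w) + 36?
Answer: 1/84960 ≈ 1.1770e-5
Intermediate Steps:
M(w) = 36 + w² - 213*w
1/(M(-69) + 65466) = 1/((36 + (-69)² - 213*(-69)) + 65466) = 1/((36 + 4761 + 14697) + 65466) = 1/(19494 + 65466) = 1/84960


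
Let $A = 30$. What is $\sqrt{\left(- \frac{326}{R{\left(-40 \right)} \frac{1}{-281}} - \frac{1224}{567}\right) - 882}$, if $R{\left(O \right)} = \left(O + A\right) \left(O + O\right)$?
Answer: $\frac{11 i \sqrt{1122037}}{420} \approx 27.743 i$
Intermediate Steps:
$R{\left(O \right)} = 2 O \left(30 + O\right)$ ($R{\left(O \right)} = \left(O + 30\right) \left(O + O\right) = \left(30 + O\right) 2 O = 2 O \left(30 + O\right)$)
$\sqrt{\left(- \frac{326}{R{\left(-40 \right)} \frac{1}{-281}} - \frac{1224}{567}\right) - 882} = \sqrt{\left(- \frac{326}{2 \left(-40\right) \left(30 - 40\right) \frac{1}{-281}} - \frac{1224}{567}\right) - 882} = \sqrt{\left(- \frac{326}{2 \left(-40\right) \left(-10\right) \left(- \frac{1}{281}\right)} - \frac{136}{63}\right) - 882} = \sqrt{\left(- \frac{326}{800 \left(- \frac{1}{281}\right)} - \frac{136}{63}\right) - 882} = \sqrt{\left(- \frac{326}{- \frac{800}{281}} - \frac{136}{63}\right) - 882} = \sqrt{\left(\left(-326\right) \left(- \frac{281}{800}\right) - \frac{136}{63}\right) - 882} = \sqrt{\left(\frac{45803}{400} - \frac{136}{63}\right) - 882} = \sqrt{\frac{2831189}{25200} - 882} = \sqrt{- \frac{19395211}{25200}} = \frac{11 i \sqrt{1122037}}{420}$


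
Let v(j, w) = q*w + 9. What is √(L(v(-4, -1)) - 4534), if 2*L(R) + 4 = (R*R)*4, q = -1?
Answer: 4*I*√271 ≈ 65.848*I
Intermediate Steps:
v(j, w) = 9 - w (v(j, w) = -w + 9 = 9 - w)
L(R) = -2 + 2*R² (L(R) = -2 + ((R*R)*4)/2 = -2 + (R²*4)/2 = -2 + (4*R²)/2 = -2 + 2*R²)
√(L(v(-4, -1)) - 4534) = √((-2 + 2*(9 - 1*(-1))²) - 4534) = √((-2 + 2*(9 + 1)²) - 4534) = √((-2 + 2*10²) - 4534) = √((-2 + 2*100) - 4534) = √((-2 + 200) - 4534) = √(198 - 4534) = √(-4336) = 4*I*√271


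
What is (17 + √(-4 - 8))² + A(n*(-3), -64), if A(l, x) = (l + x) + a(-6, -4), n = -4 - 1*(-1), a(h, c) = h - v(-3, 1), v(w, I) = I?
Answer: 215 + 68*I*√3 ≈ 215.0 + 117.78*I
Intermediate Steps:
a(h, c) = -1 + h (a(h, c) = h - 1*1 = h - 1 = -1 + h)
n = -3 (n = -4 + 1 = -3)
A(l, x) = -7 + l + x (A(l, x) = (l + x) + (-1 - 6) = (l + x) - 7 = -7 + l + x)
(17 + √(-4 - 8))² + A(n*(-3), -64) = (17 + √(-4 - 8))² + (-7 - 3*(-3) - 64) = (17 + √(-12))² + (-7 + 9 - 64) = (17 + 2*I*√3)² - 62 = -62 + (17 + 2*I*√3)²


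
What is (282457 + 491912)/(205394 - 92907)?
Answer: 774369/112487 ≈ 6.8841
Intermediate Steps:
(282457 + 491912)/(205394 - 92907) = 774369/112487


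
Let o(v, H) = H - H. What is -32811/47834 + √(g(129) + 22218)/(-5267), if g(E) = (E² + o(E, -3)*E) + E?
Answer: -32811/47834 - 114*√3/5267 ≈ -0.72342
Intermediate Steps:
o(v, H) = 0
g(E) = E + E² (g(E) = (E² + 0*E) + E = (E² + 0) + E = E² + E = E + E²)
-32811/47834 + √(g(129) + 22218)/(-5267) = -32811/47834 + √(129*(1 + 129) + 22218)/(-5267) = -32811*1/47834 + √(129*130 + 22218)*(-1/5267) = -32811/47834 + √(16770 + 22218)*(-1/5267) = -32811/47834 + √38988*(-1/5267) = -32811/47834 + (114*√3)*(-1/5267) = -32811/47834 - 114*√3/5267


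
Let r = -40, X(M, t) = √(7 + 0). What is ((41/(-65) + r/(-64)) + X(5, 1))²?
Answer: 1892809/270400 - 3*√7/260 ≈ 6.9695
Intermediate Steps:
X(M, t) = √7
((41/(-65) + r/(-64)) + X(5, 1))² = ((41/(-65) - 40/(-64)) + √7)² = ((41*(-1/65) - 40*(-1/64)) + √7)² = ((-41/65 + 5/8) + √7)² = (-3/520 + √7)²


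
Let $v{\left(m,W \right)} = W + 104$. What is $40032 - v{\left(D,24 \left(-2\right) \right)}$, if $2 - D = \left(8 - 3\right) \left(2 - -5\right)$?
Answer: $39976$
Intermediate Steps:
$D = -33$ ($D = 2 - \left(8 - 3\right) \left(2 - -5\right) = 2 - 5 \left(2 + 5\right) = 2 - 5 \cdot 7 = 2 - 35 = -33$)
$v{\left(m,W \right)} = 104 + W$
$40032 - v{\left(D,24 \left(-2\right) \right)} = 40032 - \left(104 + 24 \left(-2\right)\right) = 40032 - \left(104 - 48\right) = 40032 - 56 = 39976$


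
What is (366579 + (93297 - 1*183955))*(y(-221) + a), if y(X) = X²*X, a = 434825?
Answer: -2858275572156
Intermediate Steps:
y(X) = X³
(366579 + (93297 - 1*183955))*(y(-221) + a) = (366579 + (93297 - 1*183955))*((-221)³ + 434825) = (366579 + (93297 - 183955))*(-10793861 + 434825) = (366579 - 90658)*(-10359036) = 275921*(-10359036) = -2858275572156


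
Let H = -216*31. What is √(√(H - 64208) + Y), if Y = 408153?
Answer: √(408153 + 2*I*√17726) ≈ 638.87 + 0.208*I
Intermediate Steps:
H = -6696
√(√(H - 64208) + Y) = √(√(-6696 - 64208) + 408153) = √(√(-70904) + 408153) = √(2*I*√17726 + 408153) = √(408153 + 2*I*√17726)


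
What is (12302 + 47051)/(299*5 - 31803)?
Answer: -59353/30308 ≈ -1.9583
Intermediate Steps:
(12302 + 47051)/(299*5 - 31803) = 59353/(1495 - 31803) = 59353/(-30308) = 59353*(-1/30308) = -59353/30308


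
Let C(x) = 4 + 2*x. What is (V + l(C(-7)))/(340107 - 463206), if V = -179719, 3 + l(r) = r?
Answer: 179732/123099 ≈ 1.4601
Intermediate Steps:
l(r) = -3 + r
(V + l(C(-7)))/(340107 - 463206) = (-179719 + (-3 + (4 + 2*(-7))))/(340107 - 463206) = (-179719 + (-3 + (4 - 14)))/(-123099) = (-179719 + (-3 - 10))*(-1/123099) = (-179719 - 13)*(-1/123099) = -179732*(-1/123099) = 179732/123099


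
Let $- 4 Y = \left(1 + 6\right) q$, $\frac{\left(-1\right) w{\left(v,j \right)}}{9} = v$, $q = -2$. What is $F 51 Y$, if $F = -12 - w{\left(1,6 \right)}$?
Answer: $- \frac{1071}{2} \approx -535.5$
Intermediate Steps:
$w{\left(v,j \right)} = - 9 v$
$F = -3$ ($F = -12 - \left(-9\right) 1 = -12 - -9 = -12 + 9 = -3$)
$Y = \frac{7}{2}$ ($Y = - \frac{\left(1 + 6\right) \left(-2\right)}{4} = - \frac{7 \left(-2\right)}{4} = \left(- \frac{1}{4}\right) \left(-14\right) = \frac{7}{2} \approx 3.5$)
$F 51 Y = \left(-3\right) 51 \cdot \frac{7}{2} = \left(-153\right) \frac{7}{2} = - \frac{1071}{2}$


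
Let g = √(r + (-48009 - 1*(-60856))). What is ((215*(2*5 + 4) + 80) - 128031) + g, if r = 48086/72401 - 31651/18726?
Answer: -124941 + √23612730169667145100482/1355781126 ≈ -1.2483e+5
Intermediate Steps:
r = -1391105615/1355781126 (r = 48086*(1/72401) - 31651*1/18726 = 48086/72401 - 31651/18726 = -1391105615/1355781126 ≈ -1.0261)
g = √23612730169667145100482/1355781126 (g = √(-1391105615/1355781126 + (-48009 - 1*(-60856))) = √(-1391105615/1355781126 + (-48009 + 60856)) = √(-1391105615/1355781126 + 12847) = √(17416329020107/1355781126) = √23612730169667145100482/1355781126 ≈ 113.34)
((215*(2*5 + 4) + 80) - 128031) + g = ((215*(2*5 + 4) + 80) - 128031) + √23612730169667145100482/1355781126 = ((215*(10 + 4) + 80) - 128031) + √23612730169667145100482/1355781126 = ((215*14 + 80) - 128031) + √23612730169667145100482/1355781126 = ((3010 + 80) - 128031) + √23612730169667145100482/1355781126 = (3090 - 128031) + √23612730169667145100482/1355781126 = -124941 + √23612730169667145100482/1355781126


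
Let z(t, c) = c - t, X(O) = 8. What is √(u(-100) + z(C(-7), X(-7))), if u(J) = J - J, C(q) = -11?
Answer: √19 ≈ 4.3589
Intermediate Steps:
u(J) = 0
√(u(-100) + z(C(-7), X(-7))) = √(0 + (8 - 1*(-11))) = √(0 + (8 + 11)) = √(0 + 19) = √19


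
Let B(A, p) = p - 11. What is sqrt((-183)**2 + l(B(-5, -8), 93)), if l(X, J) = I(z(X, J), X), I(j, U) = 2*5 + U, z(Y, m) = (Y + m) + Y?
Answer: 6*sqrt(930) ≈ 182.98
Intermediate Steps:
z(Y, m) = m + 2*Y
B(A, p) = -11 + p
I(j, U) = 10 + U
l(X, J) = 10 + X
sqrt((-183)**2 + l(B(-5, -8), 93)) = sqrt((-183)**2 + (10 + (-11 - 8))) = sqrt(33489 + (10 - 19)) = sqrt(33489 - 9) = sqrt(33480) = 6*sqrt(930)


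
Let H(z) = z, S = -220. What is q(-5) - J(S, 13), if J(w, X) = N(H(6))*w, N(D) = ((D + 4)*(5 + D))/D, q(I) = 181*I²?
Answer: 25675/3 ≈ 8558.3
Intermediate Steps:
N(D) = (4 + D)*(5 + D)/D (N(D) = ((4 + D)*(5 + D))/D = (4 + D)*(5 + D)/D)
J(w, X) = 55*w/3 (J(w, X) = (9 + 6 + 20/6)*w = (9 + 6 + 20*(⅙))*w = (9 + 6 + 10/3)*w = 55*w/3)
q(-5) - J(S, 13) = 181*(-5)² - 55*(-220)/3 = 181*25 - 1*(-12100/3) = 4525 + 12100/3 = 25675/3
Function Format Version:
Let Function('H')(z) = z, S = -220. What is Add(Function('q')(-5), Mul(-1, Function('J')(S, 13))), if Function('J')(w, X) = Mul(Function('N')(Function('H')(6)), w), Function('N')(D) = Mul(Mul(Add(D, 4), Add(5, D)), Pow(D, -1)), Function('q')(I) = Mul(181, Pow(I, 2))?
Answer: Rational(25675, 3) ≈ 8558.3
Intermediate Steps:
Function('N')(D) = Mul(Pow(D, -1), Add(4, D), Add(5, D)) (Function('N')(D) = Mul(Mul(Add(4, D), Add(5, D)), Pow(D, -1)) = Mul(Pow(D, -1), Add(4, D), Add(5, D)))
Function('J')(w, X) = Mul(Rational(55, 3), w) (Function('J')(w, X) = Mul(Add(9, 6, Mul(20, Pow(6, -1))), w) = Mul(Add(9, 6, Mul(20, Rational(1, 6))), w) = Mul(Add(9, 6, Rational(10, 3)), w) = Mul(Rational(55, 3), w))
Add(Function('q')(-5), Mul(-1, Function('J')(S, 13))) = Add(Mul(181, Pow(-5, 2)), Mul(-1, Mul(Rational(55, 3), -220))) = Add(Mul(181, 25), Mul(-1, Rational(-12100, 3))) = Add(4525, Rational(12100, 3)) = Rational(25675, 3)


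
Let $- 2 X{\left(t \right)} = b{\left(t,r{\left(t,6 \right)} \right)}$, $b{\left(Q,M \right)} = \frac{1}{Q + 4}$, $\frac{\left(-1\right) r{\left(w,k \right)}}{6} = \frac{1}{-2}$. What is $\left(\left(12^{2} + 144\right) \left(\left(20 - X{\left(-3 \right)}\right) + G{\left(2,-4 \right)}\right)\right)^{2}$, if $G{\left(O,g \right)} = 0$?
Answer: $34857216$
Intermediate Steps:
$r{\left(w,k \right)} = 3$ ($r{\left(w,k \right)} = - \frac{6}{-2} = \left(-6\right) \left(- \frac{1}{2}\right) = 3$)
$b{\left(Q,M \right)} = \frac{1}{4 + Q}$
$X{\left(t \right)} = - \frac{1}{2 \left(4 + t\right)}$
$\left(\left(12^{2} + 144\right) \left(\left(20 - X{\left(-3 \right)}\right) + G{\left(2,-4 \right)}\right)\right)^{2} = \left(\left(12^{2} + 144\right) \left(\left(20 - - \frac{1}{8 + 2 \left(-3\right)}\right) + 0\right)\right)^{2} = \left(\left(144 + 144\right) \left(\left(20 - - \frac{1}{8 - 6}\right) + 0\right)\right)^{2} = \left(288 \left(\left(20 - - \frac{1}{2}\right) + 0\right)\right)^{2} = \left(288 \left(\left(20 + \frac{1}{2}\right) + 0\right)\right)^{2} = \left(288 \left(\frac{41}{2} + 0\right)\right)^{2} = \left(288 \cdot \frac{41}{2}\right)^{2} = 5904^{2} = 34857216$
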